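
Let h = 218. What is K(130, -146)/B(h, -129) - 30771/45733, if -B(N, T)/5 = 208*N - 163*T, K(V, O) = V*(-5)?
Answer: -2036356751/3035344943 ≈ -0.67088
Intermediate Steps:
K(V, O) = -5*V
B(N, T) = -1040*N + 815*T (B(N, T) = -5*(208*N - 163*T) = -5*(-163*T + 208*N) = -1040*N + 815*T)
K(130, -146)/B(h, -129) - 30771/45733 = (-5*130)/(-1040*218 + 815*(-129)) - 30771/45733 = -650/(-226720 - 105135) - 30771*1/45733 = -650/(-331855) - 30771/45733 = -650*(-1/331855) - 30771/45733 = 130/66371 - 30771/45733 = -2036356751/3035344943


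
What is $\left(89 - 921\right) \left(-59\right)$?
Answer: $49088$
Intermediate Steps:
$\left(89 - 921\right) \left(-59\right) = \left(-832\right) \left(-59\right) = 49088$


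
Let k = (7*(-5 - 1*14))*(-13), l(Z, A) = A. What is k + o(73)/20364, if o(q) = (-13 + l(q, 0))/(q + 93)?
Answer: 5844753083/3380424 ≈ 1729.0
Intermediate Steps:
o(q) = -13/(93 + q) (o(q) = (-13 + 0)/(q + 93) = -13/(93 + q))
k = 1729 (k = (7*(-5 - 14))*(-13) = (7*(-19))*(-13) = -133*(-13) = 1729)
k + o(73)/20364 = 1729 - 13/(93 + 73)/20364 = 1729 - 13/166*(1/20364) = 1729 - 13*1/166*(1/20364) = 1729 - 13/166*1/20364 = 1729 - 13/3380424 = 5844753083/3380424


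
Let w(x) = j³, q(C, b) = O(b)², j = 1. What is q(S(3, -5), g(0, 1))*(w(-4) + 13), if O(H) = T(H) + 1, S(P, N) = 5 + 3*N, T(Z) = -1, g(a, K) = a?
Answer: 0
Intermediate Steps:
O(H) = 0 (O(H) = -1 + 1 = 0)
q(C, b) = 0 (q(C, b) = 0² = 0)
w(x) = 1 (w(x) = 1³ = 1)
q(S(3, -5), g(0, 1))*(w(-4) + 13) = 0*(1 + 13) = 0*14 = 0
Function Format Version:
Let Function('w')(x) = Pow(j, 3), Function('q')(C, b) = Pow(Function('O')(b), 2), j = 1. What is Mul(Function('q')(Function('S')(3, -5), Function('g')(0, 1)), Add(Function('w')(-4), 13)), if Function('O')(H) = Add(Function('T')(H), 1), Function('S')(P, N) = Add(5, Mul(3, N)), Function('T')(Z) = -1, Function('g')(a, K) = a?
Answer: 0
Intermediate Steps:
Function('O')(H) = 0 (Function('O')(H) = Add(-1, 1) = 0)
Function('q')(C, b) = 0 (Function('q')(C, b) = Pow(0, 2) = 0)
Function('w')(x) = 1 (Function('w')(x) = Pow(1, 3) = 1)
Mul(Function('q')(Function('S')(3, -5), Function('g')(0, 1)), Add(Function('w')(-4), 13)) = Mul(0, Add(1, 13)) = Mul(0, 14) = 0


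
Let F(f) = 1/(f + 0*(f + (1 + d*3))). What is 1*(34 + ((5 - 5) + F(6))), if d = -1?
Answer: 205/6 ≈ 34.167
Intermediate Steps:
F(f) = 1/f (F(f) = 1/(f + 0*(f + (1 - 1*3))) = 1/(f + 0*(f + (1 - 3))) = 1/(f + 0*(f - 2)) = 1/(f + 0*(-2 + f)) = 1/(f + 0) = 1/f)
1*(34 + ((5 - 5) + F(6))) = 1*(34 + ((5 - 5) + 1/6)) = 1*(34 + (0 + ⅙)) = 1*(34 + ⅙) = 1*(205/6) = 205/6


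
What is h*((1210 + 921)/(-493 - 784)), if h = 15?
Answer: -31965/1277 ≈ -25.031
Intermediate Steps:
h*((1210 + 921)/(-493 - 784)) = 15*((1210 + 921)/(-493 - 784)) = 15*(2131/(-1277)) = 15*(2131*(-1/1277)) = 15*(-2131/1277) = -31965/1277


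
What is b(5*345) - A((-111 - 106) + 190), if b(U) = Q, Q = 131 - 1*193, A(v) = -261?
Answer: 199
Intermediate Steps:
Q = -62 (Q = 131 - 193 = -62)
b(U) = -62
b(5*345) - A((-111 - 106) + 190) = -62 - 1*(-261) = -62 + 261 = 199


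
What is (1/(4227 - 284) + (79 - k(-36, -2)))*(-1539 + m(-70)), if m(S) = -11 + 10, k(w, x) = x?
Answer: -491851360/3943 ≈ -1.2474e+5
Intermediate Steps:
m(S) = -1
(1/(4227 - 284) + (79 - k(-36, -2)))*(-1539 + m(-70)) = (1/(4227 - 284) + (79 - 1*(-2)))*(-1539 - 1) = (1/3943 + (79 + 2))*(-1540) = (1/3943 + 81)*(-1540) = (319384/3943)*(-1540) = -491851360/3943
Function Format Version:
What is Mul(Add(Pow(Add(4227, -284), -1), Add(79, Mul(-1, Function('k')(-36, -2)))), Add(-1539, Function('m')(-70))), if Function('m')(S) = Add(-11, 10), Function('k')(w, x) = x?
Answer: Rational(-491851360, 3943) ≈ -1.2474e+5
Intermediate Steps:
Function('m')(S) = -1
Mul(Add(Pow(Add(4227, -284), -1), Add(79, Mul(-1, Function('k')(-36, -2)))), Add(-1539, Function('m')(-70))) = Mul(Add(Pow(Add(4227, -284), -1), Add(79, Mul(-1, -2))), Add(-1539, -1)) = Mul(Add(Pow(3943, -1), Add(79, 2)), -1540) = Mul(Add(Rational(1, 3943), 81), -1540) = Mul(Rational(319384, 3943), -1540) = Rational(-491851360, 3943)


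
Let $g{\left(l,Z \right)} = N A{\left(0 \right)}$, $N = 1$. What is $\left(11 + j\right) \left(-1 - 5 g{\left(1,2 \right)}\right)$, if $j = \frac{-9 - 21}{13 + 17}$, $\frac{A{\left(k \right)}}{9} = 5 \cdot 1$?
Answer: $-2260$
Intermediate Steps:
$A{\left(k \right)} = 45$ ($A{\left(k \right)} = 9 \cdot 5 \cdot 1 = 9 \cdot 5 = 45$)
$g{\left(l,Z \right)} = 45$ ($g{\left(l,Z \right)} = 1 \cdot 45 = 45$)
$j = -1$ ($j = - \frac{30}{30} = \left(-30\right) \frac{1}{30} = -1$)
$\left(11 + j\right) \left(-1 - 5 g{\left(1,2 \right)}\right) = \left(11 - 1\right) \left(-1 - 225\right) = 10 \left(-1 - 225\right) = 10 \left(-226\right) = -2260$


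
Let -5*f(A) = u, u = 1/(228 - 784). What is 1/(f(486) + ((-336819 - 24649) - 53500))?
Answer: -2780/1153611039 ≈ -2.4098e-6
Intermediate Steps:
u = -1/556 (u = 1/(-556) = -1/556 ≈ -0.0017986)
f(A) = 1/2780 (f(A) = -⅕*(-1/556) = 1/2780)
1/(f(486) + ((-336819 - 24649) - 53500)) = 1/(1/2780 + ((-336819 - 24649) - 53500)) = 1/(1/2780 + (-361468 - 53500)) = 1/(1/2780 - 414968) = 1/(-1153611039/2780) = -2780/1153611039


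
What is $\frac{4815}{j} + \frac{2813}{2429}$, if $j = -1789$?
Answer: $- \frac{6663178}{4345481} \approx -1.5334$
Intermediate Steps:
$\frac{4815}{j} + \frac{2813}{2429} = \frac{4815}{-1789} + \frac{2813}{2429} = 4815 \left(- \frac{1}{1789}\right) + 2813 \cdot \frac{1}{2429} = - \frac{4815}{1789} + \frac{2813}{2429} = - \frac{6663178}{4345481}$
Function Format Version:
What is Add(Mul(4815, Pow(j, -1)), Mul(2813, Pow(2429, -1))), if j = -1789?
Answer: Rational(-6663178, 4345481) ≈ -1.5334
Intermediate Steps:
Add(Mul(4815, Pow(j, -1)), Mul(2813, Pow(2429, -1))) = Add(Mul(4815, Pow(-1789, -1)), Mul(2813, Pow(2429, -1))) = Add(Mul(4815, Rational(-1, 1789)), Mul(2813, Rational(1, 2429))) = Add(Rational(-4815, 1789), Rational(2813, 2429)) = Rational(-6663178, 4345481)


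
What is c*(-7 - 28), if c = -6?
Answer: 210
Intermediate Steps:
c*(-7 - 28) = -6*(-7 - 28) = -6*(-35) = 210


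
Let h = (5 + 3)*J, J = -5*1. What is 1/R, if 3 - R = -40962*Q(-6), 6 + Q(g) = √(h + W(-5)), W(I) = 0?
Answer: -81923/42505939707 - 27308*I*√10/42505939707 ≈ -1.9273e-6 - 2.0316e-6*I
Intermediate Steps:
J = -5
h = -40 (h = (5 + 3)*(-5) = 8*(-5) = -40)
Q(g) = -6 + 2*I*√10 (Q(g) = -6 + √(-40 + 0) = -6 + √(-40) = -6 + 2*I*√10)
R = -245769 + 81924*I*√10 (R = 3 - (-40962)*(-6 + 2*I*√10) = 3 - (245772 - 81924*I*√10) = 3 + (-245772 + 81924*I*√10) = -245769 + 81924*I*√10 ≈ -2.4577e+5 + 2.5907e+5*I)
1/R = 1/(-245769 + 81924*I*√10)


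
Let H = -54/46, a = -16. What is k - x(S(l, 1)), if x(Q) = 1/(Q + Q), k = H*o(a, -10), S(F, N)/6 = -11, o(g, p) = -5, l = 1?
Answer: 17843/3036 ≈ 5.8771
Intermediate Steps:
H = -27/23 (H = -54*1/46 = -27/23 ≈ -1.1739)
S(F, N) = -66 (S(F, N) = 6*(-11) = -66)
k = 135/23 (k = -27/23*(-5) = 135/23 ≈ 5.8696)
x(Q) = 1/(2*Q)
k - x(S(l, 1)) = 135/23 - 1/(2*(-66)) = 135/23 - (-1)/(2*66) = 135/23 - 1*(-1/132) = 135/23 + 1/132 = 17843/3036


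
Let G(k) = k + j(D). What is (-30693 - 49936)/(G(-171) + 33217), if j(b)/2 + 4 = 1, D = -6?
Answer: -80629/33040 ≈ -2.4403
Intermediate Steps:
j(b) = -6 (j(b) = -8 + 2*1 = -8 + 2 = -6)
G(k) = -6 + k (G(k) = k - 6 = -6 + k)
(-30693 - 49936)/(G(-171) + 33217) = (-30693 - 49936)/((-6 - 171) + 33217) = -80629/(-177 + 33217) = -80629/33040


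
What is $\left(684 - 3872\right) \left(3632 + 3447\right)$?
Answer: $-22567852$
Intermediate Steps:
$\left(684 - 3872\right) \left(3632 + 3447\right) = \left(-3188\right) 7079 = -22567852$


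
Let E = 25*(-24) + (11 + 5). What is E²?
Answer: 341056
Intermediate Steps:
E = -584 (E = -600 + 16 = -584)
E² = (-584)² = 341056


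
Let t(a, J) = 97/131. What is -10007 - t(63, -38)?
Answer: -1311014/131 ≈ -10008.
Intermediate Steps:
t(a, J) = 97/131 (t(a, J) = 97*(1/131) = 97/131)
-10007 - t(63, -38) = -10007 - 1*97/131 = -10007 - 97/131 = -1311014/131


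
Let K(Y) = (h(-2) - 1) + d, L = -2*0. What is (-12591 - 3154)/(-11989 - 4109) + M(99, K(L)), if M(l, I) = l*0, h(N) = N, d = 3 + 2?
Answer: 15745/16098 ≈ 0.97807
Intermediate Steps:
d = 5
L = 0
K(Y) = 2 (K(Y) = (-2 - 1) + 5 = -3 + 5 = 2)
M(l, I) = 0
(-12591 - 3154)/(-11989 - 4109) + M(99, K(L)) = (-12591 - 3154)/(-11989 - 4109) + 0 = -15745/(-16098) + 0 = -15745*(-1/16098) + 0 = 15745/16098 + 0 = 15745/16098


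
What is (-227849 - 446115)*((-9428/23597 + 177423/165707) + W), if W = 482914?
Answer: -1272637587955120536924/3910188079 ≈ -3.2547e+11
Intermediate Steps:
(-227849 - 446115)*((-9428/23597 + 177423/165707) + W) = (-227849 - 446115)*((-9428/23597 + 177423/165707) + 482914) = -673964*((-9428*1/23597 + 177423*(1/165707)) + 482914) = -673964*((-9428/23597 + 177423/165707) + 482914) = -673964*(2624364935/3910188079 + 482914) = -673964*1888287190347141/3910188079 = -1272637587955120536924/3910188079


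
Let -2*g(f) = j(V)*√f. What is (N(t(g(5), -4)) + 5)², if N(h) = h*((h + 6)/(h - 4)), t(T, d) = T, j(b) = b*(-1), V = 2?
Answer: 4230/121 - 290*√5/121 ≈ 29.600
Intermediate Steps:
j(b) = -b
g(f) = √f (g(f) = -(-1*2)*√f/2 = -(-1)*√f = √f)
N(h) = h*(6 + h)/(-4 + h) (N(h) = h*((6 + h)/(-4 + h)) = h*(6 + h)/(-4 + h))
(N(t(g(5), -4)) + 5)² = (√5*(6 + √5)/(-4 + √5) + 5)² = (5 + √5*(6 + √5)/(-4 + √5))²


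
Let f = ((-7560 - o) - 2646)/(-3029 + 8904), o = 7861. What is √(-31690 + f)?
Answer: I*√43756251995/1175 ≈ 178.03*I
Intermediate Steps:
f = -18067/5875 (f = ((-7560 - 1*7861) - 2646)/(-3029 + 8904) = ((-7560 - 7861) - 2646)/5875 = (-15421 - 2646)*(1/5875) = -18067*1/5875 = -18067/5875 ≈ -3.0752)
√(-31690 + f) = √(-31690 - 18067/5875) = √(-186196817/5875) = I*√43756251995/1175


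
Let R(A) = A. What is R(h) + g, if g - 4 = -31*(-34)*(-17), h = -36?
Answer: -17950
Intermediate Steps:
g = -17914 (g = 4 - 31*(-34)*(-17) = 4 + 1054*(-17) = 4 - 17918 = -17914)
R(h) + g = -36 - 17914 = -17950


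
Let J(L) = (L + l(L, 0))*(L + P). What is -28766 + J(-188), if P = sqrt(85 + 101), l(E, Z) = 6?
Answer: 5450 - 182*sqrt(186) ≈ 2967.9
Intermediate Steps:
P = sqrt(186) ≈ 13.638
J(L) = (6 + L)*(L + sqrt(186)) (J(L) = (L + 6)*(L + sqrt(186)) = (6 + L)*(L + sqrt(186)))
-28766 + J(-188) = -28766 + ((-188)**2 + 6*(-188) + 6*sqrt(186) - 188*sqrt(186)) = -28766 + (35344 - 1128 + 6*sqrt(186) - 188*sqrt(186)) = -28766 + (34216 - 182*sqrt(186)) = 5450 - 182*sqrt(186)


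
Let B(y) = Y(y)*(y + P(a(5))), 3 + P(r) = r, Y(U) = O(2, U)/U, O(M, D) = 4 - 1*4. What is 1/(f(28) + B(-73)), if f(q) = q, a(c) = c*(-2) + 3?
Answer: 1/28 ≈ 0.035714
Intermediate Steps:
a(c) = 3 - 2*c (a(c) = -2*c + 3 = 3 - 2*c)
O(M, D) = 0 (O(M, D) = 4 - 4 = 0)
Y(U) = 0 (Y(U) = 0/U = 0)
P(r) = -3 + r
B(y) = 0 (B(y) = 0*(y + (-3 + (3 - 2*5))) = 0*(y + (-3 + (3 - 10))) = 0*(y + (-3 - 7)) = 0*(y - 10) = 0*(-10 + y) = 0)
1/(f(28) + B(-73)) = 1/(28 + 0) = 1/28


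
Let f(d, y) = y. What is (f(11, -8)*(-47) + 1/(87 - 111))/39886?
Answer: 1289/136752 ≈ 0.0094258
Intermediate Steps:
(f(11, -8)*(-47) + 1/(87 - 111))/39886 = (-8*(-47) + 1/(87 - 111))/39886 = (376 + 1/(-24))*(1/39886) = (376 - 1/24)*(1/39886) = (9023/24)*(1/39886) = 1289/136752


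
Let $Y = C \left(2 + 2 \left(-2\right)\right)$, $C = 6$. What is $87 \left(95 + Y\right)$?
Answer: $7221$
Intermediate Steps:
$Y = -12$ ($Y = 6 \left(2 + 2 \left(-2\right)\right) = 6 \left(2 - 4\right) = 6 \left(-2\right) = -12$)
$87 \left(95 + Y\right) = 87 \left(95 - 12\right) = 87 \cdot 83 = 7221$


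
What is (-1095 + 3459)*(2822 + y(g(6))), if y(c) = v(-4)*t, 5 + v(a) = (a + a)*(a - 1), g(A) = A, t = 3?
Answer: 6919428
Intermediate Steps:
v(a) = -5 + 2*a*(-1 + a) (v(a) = -5 + (a + a)*(a - 1) = -5 + (2*a)*(-1 + a) = -5 + 2*a*(-1 + a))
y(c) = 105 (y(c) = (-5 - 2*(-4) + 2*(-4)²)*3 = (-5 + 8 + 2*16)*3 = (-5 + 8 + 32)*3 = 35*3 = 105)
(-1095 + 3459)*(2822 + y(g(6))) = (-1095 + 3459)*(2822 + 105) = 2364*2927 = 6919428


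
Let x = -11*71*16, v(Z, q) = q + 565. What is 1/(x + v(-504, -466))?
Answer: -1/12397 ≈ -8.0665e-5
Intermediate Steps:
v(Z, q) = 565 + q
x = -12496 (x = -781*16 = -12496)
1/(x + v(-504, -466)) = 1/(-12496 + (565 - 466)) = 1/(-12496 + 99) = 1/(-12397) = -1/12397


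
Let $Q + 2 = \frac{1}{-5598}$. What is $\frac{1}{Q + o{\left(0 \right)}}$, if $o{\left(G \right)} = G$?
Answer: $- \frac{5598}{11197} \approx -0.49996$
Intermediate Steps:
$Q = - \frac{11197}{5598}$ ($Q = -2 + \frac{1}{-5598} = -2 - \frac{1}{5598} = - \frac{11197}{5598} \approx -2.0002$)
$\frac{1}{Q + o{\left(0 \right)}} = \frac{1}{- \frac{11197}{5598} + 0} = \frac{1}{- \frac{11197}{5598}} = - \frac{5598}{11197}$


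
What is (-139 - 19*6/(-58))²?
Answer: 15792676/841 ≈ 18778.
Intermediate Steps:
(-139 - 19*6/(-58))² = (-139 - 114*(-1/58))² = (-139 + 57/29)² = (-3974/29)² = 15792676/841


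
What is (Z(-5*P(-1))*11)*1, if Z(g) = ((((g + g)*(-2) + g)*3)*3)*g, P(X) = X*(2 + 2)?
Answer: -118800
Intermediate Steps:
P(X) = 4*X (P(X) = X*4 = 4*X)
Z(g) = -27*g**2 (Z(g) = ((((2*g)*(-2) + g)*3)*3)*g = (((-4*g + g)*3)*3)*g = ((-3*g*3)*3)*g = (-9*g*3)*g = (-27*g)*g = -27*g**2)
(Z(-5*P(-1))*11)*1 = (-27*(-20*(-1))**2*11)*1 = (-27*(-5*(-4))**2*11)*1 = (-27*20**2*11)*1 = (-27*400*11)*1 = -10800*11*1 = -118800*1 = -118800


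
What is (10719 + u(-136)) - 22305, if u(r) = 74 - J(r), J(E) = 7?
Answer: -11519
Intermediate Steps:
u(r) = 67 (u(r) = 74 - 1*7 = 74 - 7 = 67)
(10719 + u(-136)) - 22305 = (10719 + 67) - 22305 = 10786 - 22305 = -11519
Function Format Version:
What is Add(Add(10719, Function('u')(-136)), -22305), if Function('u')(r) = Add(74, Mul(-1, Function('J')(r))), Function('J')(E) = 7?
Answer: -11519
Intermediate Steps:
Function('u')(r) = 67 (Function('u')(r) = Add(74, Mul(-1, 7)) = Add(74, -7) = 67)
Add(Add(10719, Function('u')(-136)), -22305) = Add(Add(10719, 67), -22305) = Add(10786, -22305) = -11519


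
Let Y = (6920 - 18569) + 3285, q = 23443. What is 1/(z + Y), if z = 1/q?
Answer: -23443/196077251 ≈ -0.00011956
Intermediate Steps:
z = 1/23443 ≈ 4.2657e-5
Y = -8364 (Y = -11649 + 3285 = -8364)
1/(z + Y) = 1/(1/23443 - 8364) = 1/(-196077251/23443) = -23443/196077251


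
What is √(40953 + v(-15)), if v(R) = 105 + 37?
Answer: √41095 ≈ 202.72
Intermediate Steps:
v(R) = 142
√(40953 + v(-15)) = √(40953 + 142) = √41095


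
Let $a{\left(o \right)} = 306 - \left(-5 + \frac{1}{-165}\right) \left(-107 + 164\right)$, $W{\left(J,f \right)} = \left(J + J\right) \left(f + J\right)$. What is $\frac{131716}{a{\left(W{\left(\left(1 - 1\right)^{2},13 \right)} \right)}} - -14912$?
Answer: $\frac{123060567}{8131} \approx 15135.0$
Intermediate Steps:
$W{\left(J,f \right)} = 2 J \left(J + f\right)$
$a{\left(o \right)} = \frac{32524}{55}$ ($a{\left(o \right)} = 306 - \left(-5 - \frac{1}{165}\right) 57 = 306 - \left(- \frac{826}{165}\right) 57 = 306 - - \frac{15694}{55} = 306 + \frac{15694}{55} = \frac{32524}{55}$)
$\frac{131716}{a{\left(W{\left(\left(1 - 1\right)^{2},13 \right)} \right)}} - -14912 = \frac{131716}{\frac{32524}{55}} - -14912 = 131716 \cdot \frac{55}{32524} + 14912 = \frac{1811095}{8131} + 14912 = \frac{123060567}{8131}$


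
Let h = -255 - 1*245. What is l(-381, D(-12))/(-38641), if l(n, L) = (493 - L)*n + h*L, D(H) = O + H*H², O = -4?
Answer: -1075/2273 ≈ -0.47294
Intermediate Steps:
h = -500 (h = -255 - 245 = -500)
D(H) = -4 + H³ (D(H) = -4 + H*H² = -4 + H³)
l(n, L) = -500*L + n*(493 - L) (l(n, L) = (493 - L)*n - 500*L = n*(493 - L) - 500*L = -500*L + n*(493 - L))
l(-381, D(-12))/(-38641) = (-500*(-4 + (-12)³) + 493*(-381) - 1*(-4 + (-12)³)*(-381))/(-38641) = (-500*(-4 - 1728) - 187833 - 1*(-4 - 1728)*(-381))*(-1/38641) = (-500*(-1732) - 187833 - 1*(-1732)*(-381))*(-1/38641) = (866000 - 187833 - 659892)*(-1/38641) = 18275*(-1/38641) = -1075/2273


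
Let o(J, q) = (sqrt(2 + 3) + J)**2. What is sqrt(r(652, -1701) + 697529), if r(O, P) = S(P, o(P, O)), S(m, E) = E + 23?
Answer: sqrt(3590958 - 3402*sqrt(5)) ≈ 1893.0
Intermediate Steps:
o(J, q) = (J + sqrt(5))**2 (o(J, q) = (sqrt(5) + J)**2 = (J + sqrt(5))**2)
S(m, E) = 23 + E
r(O, P) = 23 + (P + sqrt(5))**2
sqrt(r(652, -1701) + 697529) = sqrt((23 + (-1701 + sqrt(5))**2) + 697529) = sqrt(697552 + (-1701 + sqrt(5))**2)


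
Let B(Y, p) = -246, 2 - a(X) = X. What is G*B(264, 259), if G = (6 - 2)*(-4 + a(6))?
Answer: 7872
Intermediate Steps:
a(X) = 2 - X
G = -32 (G = (6 - 2)*(-4 + (2 - 1*6)) = 4*(-4 + (2 - 6)) = 4*(-4 - 4) = 4*(-8) = -32)
G*B(264, 259) = -32*(-246) = 7872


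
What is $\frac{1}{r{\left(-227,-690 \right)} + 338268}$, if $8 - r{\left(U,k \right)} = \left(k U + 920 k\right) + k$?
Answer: $\frac{1}{817136} \approx 1.2238 \cdot 10^{-6}$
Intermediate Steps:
$r{\left(U,k \right)} = 8 - 921 k - U k$ ($r{\left(U,k \right)} = 8 - \left(\left(k U + 920 k\right) + k\right) = 8 - \left(\left(U k + 920 k\right) + k\right) = 8 - \left(\left(920 k + U k\right) + k\right) = 8 - \left(921 k + U k\right) = 8 - 921 k - U k$)
$\frac{1}{r{\left(-227,-690 \right)} + 338268} = \frac{1}{\left(8 - -635490 - \left(-227\right) \left(-690\right)\right) + 338268} = \frac{1}{\left(8 + 635490 - 156630\right) + 338268} = \frac{1}{478868 + 338268} = \frac{1}{817136}$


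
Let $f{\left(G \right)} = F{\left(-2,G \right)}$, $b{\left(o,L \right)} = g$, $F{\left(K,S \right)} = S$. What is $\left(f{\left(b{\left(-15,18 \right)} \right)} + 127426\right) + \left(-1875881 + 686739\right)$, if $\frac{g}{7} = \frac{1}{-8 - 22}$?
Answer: $- \frac{31851487}{30} \approx -1.0617 \cdot 10^{6}$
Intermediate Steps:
$g = - \frac{7}{30}$ ($g = \frac{7}{-8 - 22} = \frac{7}{-30} = 7 \left(- \frac{1}{30}\right) = - \frac{7}{30} \approx -0.23333$)
$b{\left(o,L \right)} = - \frac{7}{30}$
$f{\left(G \right)} = G$
$\left(f{\left(b{\left(-15,18 \right)} \right)} + 127426\right) + \left(-1875881 + 686739\right) = \left(- \frac{7}{30} + 127426\right) + \left(-1875881 + 686739\right) = \frac{3822773}{30} - 1189142 = - \frac{31851487}{30}$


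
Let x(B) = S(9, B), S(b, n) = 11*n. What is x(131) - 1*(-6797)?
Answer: 8238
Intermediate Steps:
x(B) = 11*B
x(131) - 1*(-6797) = 11*131 - 1*(-6797) = 1441 + 6797 = 8238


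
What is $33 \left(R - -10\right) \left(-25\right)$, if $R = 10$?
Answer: $-16500$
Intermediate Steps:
$33 \left(R - -10\right) \left(-25\right) = 33 \left(10 - -10\right) \left(-25\right) = 33 \left(10 + 10\right) \left(-25\right) = 33 \cdot 20 \left(-25\right) = 660 \left(-25\right) = -16500$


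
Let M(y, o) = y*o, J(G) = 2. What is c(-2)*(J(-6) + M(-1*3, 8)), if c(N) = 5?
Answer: -110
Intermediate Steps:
M(y, o) = o*y
c(-2)*(J(-6) + M(-1*3, 8)) = 5*(2 + 8*(-1*3)) = 5*(2 + 8*(-3)) = 5*(2 - 24) = 5*(-22) = -110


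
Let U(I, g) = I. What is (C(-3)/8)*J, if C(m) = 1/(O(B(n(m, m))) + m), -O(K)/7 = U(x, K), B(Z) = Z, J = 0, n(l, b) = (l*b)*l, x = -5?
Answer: 0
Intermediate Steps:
n(l, b) = b*l² (n(l, b) = (b*l)*l = b*l²)
O(K) = 35 (O(K) = -7*(-5) = 35)
C(m) = 1/(35 + m)
(C(-3)/8)*J = (1/((35 - 3)*8))*0 = ((⅛)/32)*0 = ((1/32)*(⅛))*0 = (1/256)*0 = 0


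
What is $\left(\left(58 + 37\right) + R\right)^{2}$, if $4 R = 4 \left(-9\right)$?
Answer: $7396$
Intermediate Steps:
$R = -9$ ($R = \frac{4 \left(-9\right)}{4} = \frac{1}{4} \left(-36\right) = -9$)
$\left(\left(58 + 37\right) + R\right)^{2} = \left(\left(58 + 37\right) - 9\right)^{2} = \left(95 - 9\right)^{2} = 86^{2} = 7396$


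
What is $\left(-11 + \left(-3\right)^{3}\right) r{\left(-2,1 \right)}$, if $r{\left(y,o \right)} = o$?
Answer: $-38$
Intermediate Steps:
$\left(-11 + \left(-3\right)^{3}\right) r{\left(-2,1 \right)} = \left(-11 + \left(-3\right)^{3}\right) 1 = \left(-11 - 27\right) 1 = \left(-38\right) 1 = -38$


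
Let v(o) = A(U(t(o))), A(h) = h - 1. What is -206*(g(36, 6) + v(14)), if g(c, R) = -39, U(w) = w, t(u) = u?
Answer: 5356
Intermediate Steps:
A(h) = -1 + h
v(o) = -1 + o
-206*(g(36, 6) + v(14)) = -206*(-39 + (-1 + 14)) = -206*(-39 + 13) = -206*(-26) = 5356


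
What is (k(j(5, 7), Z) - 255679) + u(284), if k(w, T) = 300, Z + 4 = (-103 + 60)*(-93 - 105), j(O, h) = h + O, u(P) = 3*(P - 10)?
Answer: -254557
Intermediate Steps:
u(P) = -30 + 3*P (u(P) = 3*(-10 + P) = -30 + 3*P)
j(O, h) = O + h
Z = 8510 (Z = -4 + (-103 + 60)*(-93 - 105) = -4 - 43*(-198) = -4 + 8514 = 8510)
(k(j(5, 7), Z) - 255679) + u(284) = (300 - 255679) + (-30 + 3*284) = -255379 + (-30 + 852) = -255379 + 822 = -254557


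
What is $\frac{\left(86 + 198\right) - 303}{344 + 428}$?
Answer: $- \frac{19}{772} \approx -0.024611$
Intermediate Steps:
$\frac{\left(86 + 198\right) - 303}{344 + 428} = \frac{284 - 303}{772} = \left(-19\right) \frac{1}{772} = - \frac{19}{772}$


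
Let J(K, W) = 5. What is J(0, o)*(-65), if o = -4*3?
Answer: -325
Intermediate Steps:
o = -12
J(0, o)*(-65) = 5*(-65) = -325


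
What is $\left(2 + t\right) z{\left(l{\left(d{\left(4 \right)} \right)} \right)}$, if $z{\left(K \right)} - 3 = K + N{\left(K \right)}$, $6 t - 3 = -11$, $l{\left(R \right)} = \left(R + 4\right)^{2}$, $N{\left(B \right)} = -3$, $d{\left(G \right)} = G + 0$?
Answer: $\frac{128}{3} \approx 42.667$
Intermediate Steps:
$d{\left(G \right)} = G$
$l{\left(R \right)} = \left(4 + R\right)^{2}$
$t = - \frac{4}{3}$ ($t = \frac{1}{2} + \frac{1}{6} \left(-11\right) = \frac{1}{2} - \frac{11}{6} = - \frac{4}{3} \approx -1.3333$)
$z{\left(K \right)} = K$ ($z{\left(K \right)} = 3 + \left(K - 3\right) = 3 + \left(-3 + K\right) = K$)
$\left(2 + t\right) z{\left(l{\left(d{\left(4 \right)} \right)} \right)} = \left(2 - \frac{4}{3}\right) \left(4 + 4\right)^{2} = \frac{2 \cdot 8^{2}}{3} = \frac{2}{3} \cdot 64 = \frac{128}{3}$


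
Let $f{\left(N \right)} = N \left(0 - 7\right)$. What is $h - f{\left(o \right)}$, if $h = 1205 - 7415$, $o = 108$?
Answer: $-5454$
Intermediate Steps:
$f{\left(N \right)} = - 7 N$ ($f{\left(N \right)} = N \left(-7\right) = - 7 N$)
$h = -6210$
$h - f{\left(o \right)} = -6210 - \left(-7\right) 108 = -6210 - -756 = -6210 + 756 = -5454$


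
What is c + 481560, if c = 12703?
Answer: 494263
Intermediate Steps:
c + 481560 = 12703 + 481560 = 494263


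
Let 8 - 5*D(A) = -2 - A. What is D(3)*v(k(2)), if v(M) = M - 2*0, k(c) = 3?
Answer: 39/5 ≈ 7.8000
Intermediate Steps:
D(A) = 2 + A/5 (D(A) = 8/5 - (-2 - A)/5 = 8/5 + (⅖ + A/5) = 2 + A/5)
v(M) = M (v(M) = M + 0 = M)
D(3)*v(k(2)) = (2 + (⅕)*3)*3 = (2 + ⅗)*3 = (13/5)*3 = 39/5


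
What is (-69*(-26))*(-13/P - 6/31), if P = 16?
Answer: -447603/248 ≈ -1804.9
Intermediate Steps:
(-69*(-26))*(-13/P - 6/31) = (-69*(-26))*(-13/16 - 6/31) = 1794*(-13*1/16 - 6*1/31) = 1794*(-13/16 - 6/31) = 1794*(-499/496) = -447603/248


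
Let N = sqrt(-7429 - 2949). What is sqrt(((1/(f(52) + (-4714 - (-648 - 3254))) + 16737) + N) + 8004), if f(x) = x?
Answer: sqrt(3572600210 + 144400*I*sqrt(10378))/380 ≈ 157.29 + 0.32383*I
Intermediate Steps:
N = I*sqrt(10378) (N = sqrt(-10378) = I*sqrt(10378) ≈ 101.87*I)
sqrt(((1/(f(52) + (-4714 - (-648 - 3254))) + 16737) + N) + 8004) = sqrt(((1/(52 + (-4714 - (-648 - 3254))) + 16737) + I*sqrt(10378)) + 8004) = sqrt(((1/(52 + (-4714 - 1*(-3902))) + 16737) + I*sqrt(10378)) + 8004) = sqrt(((1/(52 + (-4714 + 3902)) + 16737) + I*sqrt(10378)) + 8004) = sqrt(((1/(52 - 812) + 16737) + I*sqrt(10378)) + 8004) = sqrt(((1/(-760) + 16737) + I*sqrt(10378)) + 8004) = sqrt(((-1/760 + 16737) + I*sqrt(10378)) + 8004) = sqrt((12720119/760 + I*sqrt(10378)) + 8004) = sqrt(18803159/760 + I*sqrt(10378))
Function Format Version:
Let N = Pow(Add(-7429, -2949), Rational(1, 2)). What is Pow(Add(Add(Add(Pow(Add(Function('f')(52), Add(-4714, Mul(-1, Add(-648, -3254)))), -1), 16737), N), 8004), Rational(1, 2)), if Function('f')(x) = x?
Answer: Mul(Rational(1, 380), Pow(Add(3572600210, Mul(144400, I, Pow(10378, Rational(1, 2)))), Rational(1, 2))) ≈ Add(157.29, Mul(0.32383, I))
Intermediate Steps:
N = Mul(I, Pow(10378, Rational(1, 2))) (N = Pow(-10378, Rational(1, 2)) = Mul(I, Pow(10378, Rational(1, 2))) ≈ Mul(101.87, I))
Pow(Add(Add(Add(Pow(Add(Function('f')(52), Add(-4714, Mul(-1, Add(-648, -3254)))), -1), 16737), N), 8004), Rational(1, 2)) = Pow(Add(Add(Add(Pow(Add(52, Add(-4714, Mul(-1, Add(-648, -3254)))), -1), 16737), Mul(I, Pow(10378, Rational(1, 2)))), 8004), Rational(1, 2)) = Pow(Add(Add(Add(Pow(Add(52, Add(-4714, Mul(-1, -3902))), -1), 16737), Mul(I, Pow(10378, Rational(1, 2)))), 8004), Rational(1, 2)) = Pow(Add(Add(Add(Pow(Add(52, Add(-4714, 3902)), -1), 16737), Mul(I, Pow(10378, Rational(1, 2)))), 8004), Rational(1, 2)) = Pow(Add(Add(Add(Pow(Add(52, -812), -1), 16737), Mul(I, Pow(10378, Rational(1, 2)))), 8004), Rational(1, 2)) = Pow(Add(Add(Add(Pow(-760, -1), 16737), Mul(I, Pow(10378, Rational(1, 2)))), 8004), Rational(1, 2)) = Pow(Add(Add(Add(Rational(-1, 760), 16737), Mul(I, Pow(10378, Rational(1, 2)))), 8004), Rational(1, 2)) = Pow(Add(Add(Rational(12720119, 760), Mul(I, Pow(10378, Rational(1, 2)))), 8004), Rational(1, 2)) = Pow(Add(Rational(18803159, 760), Mul(I, Pow(10378, Rational(1, 2)))), Rational(1, 2))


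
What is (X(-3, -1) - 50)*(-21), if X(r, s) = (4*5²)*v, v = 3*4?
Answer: -24150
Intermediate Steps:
v = 12
X(r, s) = 1200 (X(r, s) = (4*5²)*12 = (4*25)*12 = 100*12 = 1200)
(X(-3, -1) - 50)*(-21) = (1200 - 50)*(-21) = 1150*(-21) = -24150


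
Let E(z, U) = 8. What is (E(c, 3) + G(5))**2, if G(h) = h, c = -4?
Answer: 169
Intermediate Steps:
(E(c, 3) + G(5))**2 = (8 + 5)**2 = 13**2 = 169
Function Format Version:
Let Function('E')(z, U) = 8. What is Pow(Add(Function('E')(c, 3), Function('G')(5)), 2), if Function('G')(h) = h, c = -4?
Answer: 169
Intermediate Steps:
Pow(Add(Function('E')(c, 3), Function('G')(5)), 2) = Pow(Add(8, 5), 2) = Pow(13, 2) = 169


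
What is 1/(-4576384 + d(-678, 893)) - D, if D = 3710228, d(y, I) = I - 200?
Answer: -16976856867549/4575691 ≈ -3.7102e+6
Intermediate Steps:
d(y, I) = -200 + I
1/(-4576384 + d(-678, 893)) - D = 1/(-4576384 + (-200 + 893)) - 1*3710228 = 1/(-4576384 + 693) - 3710228 = 1/(-4575691) - 3710228 = -1/4575691 - 3710228 = -16976856867549/4575691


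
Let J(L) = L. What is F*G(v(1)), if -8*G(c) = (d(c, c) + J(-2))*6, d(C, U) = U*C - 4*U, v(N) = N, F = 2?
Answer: 15/2 ≈ 7.5000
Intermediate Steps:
d(C, U) = -4*U + C*U (d(C, U) = C*U - 4*U = -4*U + C*U)
G(c) = 3/2 - 3*c*(-4 + c)/4 (G(c) = -(c*(-4 + c) - 2)*6/8 = -(-2 + c*(-4 + c))*6/8 = -(-12 + 6*c*(-4 + c))/8 = 3/2 - 3*c*(-4 + c)/4)
F*G(v(1)) = 2*(3/2 - 3/4*1*(-4 + 1)) = 2*(3/2 - 3/4*1*(-3)) = 2*(3/2 + 9/4) = 2*(15/4) = 15/2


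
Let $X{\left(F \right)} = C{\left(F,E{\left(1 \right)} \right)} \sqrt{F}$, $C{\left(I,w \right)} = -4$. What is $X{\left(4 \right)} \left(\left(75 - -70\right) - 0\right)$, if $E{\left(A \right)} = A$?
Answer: $-1160$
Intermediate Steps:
$X{\left(F \right)} = - 4 \sqrt{F}$
$X{\left(4 \right)} \left(\left(75 - -70\right) - 0\right) = - 4 \sqrt{4} \left(\left(75 - -70\right) - 0\right) = \left(-4\right) 2 \left(\left(75 + 70\right) + 0\right) = - 8 \left(145 + 0\right) = \left(-8\right) 145 = -1160$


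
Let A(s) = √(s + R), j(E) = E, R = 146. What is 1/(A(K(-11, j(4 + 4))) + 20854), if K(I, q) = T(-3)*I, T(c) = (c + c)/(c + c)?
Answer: 20854/434889181 - 3*√15/434889181 ≈ 4.7926e-5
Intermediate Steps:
T(c) = 1 (T(c) = (2*c)/((2*c)) = (2*c)*(1/(2*c)) = 1)
K(I, q) = I (K(I, q) = 1*I = I)
A(s) = √(146 + s) (A(s) = √(s + 146) = √(146 + s))
1/(A(K(-11, j(4 + 4))) + 20854) = 1/(√(146 - 11) + 20854) = 1/(√135 + 20854) = 1/(3*√15 + 20854) = 1/(20854 + 3*√15)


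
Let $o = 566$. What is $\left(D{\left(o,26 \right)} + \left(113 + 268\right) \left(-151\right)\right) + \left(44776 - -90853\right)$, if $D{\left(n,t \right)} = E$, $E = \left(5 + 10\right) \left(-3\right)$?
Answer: $78053$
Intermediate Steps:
$E = -45$ ($E = 15 \left(-3\right) = -45$)
$D{\left(n,t \right)} = -45$
$\left(D{\left(o,26 \right)} + \left(113 + 268\right) \left(-151\right)\right) + \left(44776 - -90853\right) = \left(-45 + \left(113 + 268\right) \left(-151\right)\right) + \left(44776 - -90853\right) = \left(-45 + 381 \left(-151\right)\right) + \left(44776 + 90853\right) = \left(-45 - 57531\right) + 135629 = -57576 + 135629 = 78053$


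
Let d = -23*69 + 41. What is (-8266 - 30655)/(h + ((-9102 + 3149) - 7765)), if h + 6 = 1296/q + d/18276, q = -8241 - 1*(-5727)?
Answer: 149021581062/52549050823 ≈ 2.8359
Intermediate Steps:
q = -2514 (q = -8241 + 5727 = -2514)
d = -1546 (d = -1587 + 41 = -1546)
h = -25270627/3828822 (h = -6 + (1296/(-2514) - 1546/18276) = -6 + (1296*(-1/2514) - 1546*1/18276) = -6 + (-216/419 - 773/9138) = -6 - 2297695/3828822 = -25270627/3828822 ≈ -6.6001)
(-8266 - 30655)/(h + ((-9102 + 3149) - 7765)) = (-8266 - 30655)/(-25270627/3828822 + ((-9102 + 3149) - 7765)) = -38921/(-25270627/3828822 + (-5953 - 7765)) = -38921/(-25270627/3828822 - 13718) = -38921/(-52549050823/3828822) = -38921*(-3828822/52549050823) = 149021581062/52549050823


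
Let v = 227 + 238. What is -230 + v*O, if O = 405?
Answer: 188095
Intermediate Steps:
v = 465
-230 + v*O = -230 + 465*405 = -230 + 188325 = 188095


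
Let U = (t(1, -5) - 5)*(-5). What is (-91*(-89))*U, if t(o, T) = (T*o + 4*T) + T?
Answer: 1417325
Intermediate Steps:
t(o, T) = 5*T + T*o (t(o, T) = (4*T + T*o) + T = 5*T + T*o)
U = 175 (U = (-5*(5 + 1) - 5)*(-5) = (-5*6 - 5)*(-5) = (-30 - 5)*(-5) = -35*(-5) = 175)
(-91*(-89))*U = -91*(-89)*175 = 8099*175 = 1417325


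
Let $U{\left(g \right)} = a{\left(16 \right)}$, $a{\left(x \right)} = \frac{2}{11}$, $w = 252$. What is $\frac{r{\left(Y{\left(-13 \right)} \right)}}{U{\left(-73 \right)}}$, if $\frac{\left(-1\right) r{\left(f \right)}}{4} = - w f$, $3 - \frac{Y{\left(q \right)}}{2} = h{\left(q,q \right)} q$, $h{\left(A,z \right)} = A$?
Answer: $-1840608$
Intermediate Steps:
$a{\left(x \right)} = \frac{2}{11}$ ($a{\left(x \right)} = 2 \cdot \frac{1}{11} = \frac{2}{11}$)
$U{\left(g \right)} = \frac{2}{11}$
$Y{\left(q \right)} = 6 - 2 q^{2}$ ($Y{\left(q \right)} = 6 - 2 q q = 6 - 2 q^{2}$)
$r{\left(f \right)} = 1008 f$ ($r{\left(f \right)} = - 4 \left(- 252 f\right) = 1008 f$)
$\frac{r{\left(Y{\left(-13 \right)} \right)}}{U{\left(-73 \right)}} = \frac{1008 \left(6 - 2 \left(-13\right)^{2}\right)}{\frac{2}{11}} = 1008 \left(6 - 338\right) \frac{11}{2} = 1008 \left(-332\right) \frac{11}{2} = \left(-334656\right) \frac{11}{2} = -1840608$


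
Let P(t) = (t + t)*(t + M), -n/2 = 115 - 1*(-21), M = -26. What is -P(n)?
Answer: -162112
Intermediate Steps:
n = -272 (n = -2*(115 - 1*(-21)) = -2*(115 + 21) = -2*136 = -272)
P(t) = 2*t*(-26 + t) (P(t) = (t + t)*(t - 26) = (2*t)*(-26 + t) = 2*t*(-26 + t))
-P(n) = -2*(-272)*(-26 - 272) = -2*(-272)*(-298) = -1*162112 = -162112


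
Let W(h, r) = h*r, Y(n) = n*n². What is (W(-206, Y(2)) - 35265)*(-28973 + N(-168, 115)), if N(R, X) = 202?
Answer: 1062023923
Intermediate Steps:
Y(n) = n³
(W(-206, Y(2)) - 35265)*(-28973 + N(-168, 115)) = (-206*2³ - 35265)*(-28973 + 202) = (-206*8 - 35265)*(-28771) = (-1648 - 35265)*(-28771) = -36913*(-28771) = 1062023923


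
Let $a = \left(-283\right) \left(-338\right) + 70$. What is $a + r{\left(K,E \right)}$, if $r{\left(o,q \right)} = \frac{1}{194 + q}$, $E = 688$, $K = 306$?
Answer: $\frac{84428569}{882} \approx 95724.0$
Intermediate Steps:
$a = 95724$ ($a = 95654 + 70 = 95724$)
$a + r{\left(K,E \right)} = 95724 + \frac{1}{194 + 688} = 95724 + \frac{1}{882} = \frac{84428569}{882}$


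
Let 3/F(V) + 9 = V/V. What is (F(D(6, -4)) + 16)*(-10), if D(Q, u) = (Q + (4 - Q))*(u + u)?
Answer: -625/4 ≈ -156.25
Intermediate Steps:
D(Q, u) = 8*u (D(Q, u) = 4*(2*u) = 8*u)
F(V) = -3/8 (F(V) = 3/(-9 + V/V) = 3/(-9 + 1) = 3/(-8) = 3*(-⅛) = -3/8)
(F(D(6, -4)) + 16)*(-10) = (-3/8 + 16)*(-10) = (125/8)*(-10) = -625/4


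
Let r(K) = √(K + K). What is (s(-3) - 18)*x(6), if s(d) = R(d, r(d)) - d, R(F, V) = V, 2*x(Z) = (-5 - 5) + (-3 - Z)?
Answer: 285/2 - 19*I*√6/2 ≈ 142.5 - 23.27*I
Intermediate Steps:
x(Z) = -13/2 - Z/2 (x(Z) = ((-5 - 5) + (-3 - Z))/2 = (-10 + (-3 - Z))/2 = (-13 - Z)/2 = -13/2 - Z/2)
r(K) = √2*√K (r(K) = √(2*K) = √2*√K)
s(d) = -d + √2*√d (s(d) = √2*√d - d = -d + √2*√d)
(s(-3) - 18)*x(6) = ((-1*(-3) + √2*√(-3)) - 18)*(-13/2 - ½*6) = ((3 + √2*(I*√3)) - 18)*(-13/2 - 3) = ((3 + I*√6) - 18)*(-19/2) = (-15 + I*√6)*(-19/2) = 285/2 - 19*I*√6/2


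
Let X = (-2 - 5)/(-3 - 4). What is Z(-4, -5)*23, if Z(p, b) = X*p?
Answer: -92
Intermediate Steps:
X = 1 (X = -7/(-7) = -7*(-1/7) = 1)
Z(p, b) = p (Z(p, b) = 1*p = p)
Z(-4, -5)*23 = -4*23 = -92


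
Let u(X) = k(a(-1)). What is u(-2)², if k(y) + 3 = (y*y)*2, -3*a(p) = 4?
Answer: 25/81 ≈ 0.30864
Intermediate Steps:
a(p) = -4/3 (a(p) = -⅓*4 = -4/3)
k(y) = -3 + 2*y² (k(y) = -3 + (y*y)*2 = -3 + y²*2 = -3 + 2*y²)
u(X) = 5/9 (u(X) = -3 + 2*(-4/3)² = -3 + 2*(16/9) = -3 + 32/9 = 5/9)
u(-2)² = (5/9)² = 25/81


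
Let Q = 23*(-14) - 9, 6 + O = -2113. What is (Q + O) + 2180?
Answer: -270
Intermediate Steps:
O = -2119 (O = -6 - 2113 = -2119)
Q = -331 (Q = -322 - 9 = -331)
(Q + O) + 2180 = (-331 - 2119) + 2180 = -2450 + 2180 = -270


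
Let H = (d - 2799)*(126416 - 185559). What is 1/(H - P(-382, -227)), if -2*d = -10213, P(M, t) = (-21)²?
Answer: -2/272945827 ≈ -7.3275e-9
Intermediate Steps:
P(M, t) = 441
d = 10213/2 (d = -½*(-10213) = 10213/2 ≈ 5106.5)
H = -272944945/2 (H = (10213/2 - 2799)*(126416 - 185559) = (4615/2)*(-59143) = -272944945/2 ≈ -1.3647e+8)
1/(H - P(-382, -227)) = 1/(-272944945/2 - 1*441) = 1/(-272944945/2 - 441) = 1/(-272945827/2) = -2/272945827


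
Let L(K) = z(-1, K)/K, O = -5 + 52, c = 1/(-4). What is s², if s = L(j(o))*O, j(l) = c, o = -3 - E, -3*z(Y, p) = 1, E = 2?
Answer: 35344/9 ≈ 3927.1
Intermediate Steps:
z(Y, p) = -⅓ (z(Y, p) = -⅓*1 = -⅓)
c = -¼ (c = 1*(-¼) = -¼ ≈ -0.25000)
O = 47
o = -5 (o = -3 - 1*2 = -3 - 2 = -5)
j(l) = -¼
L(K) = -1/(3*K)
s = 188/3 (s = -1/(3*(-¼))*47 = -⅓*(-4)*47 = (4/3)*47 = 188/3 ≈ 62.667)
s² = (188/3)² = 35344/9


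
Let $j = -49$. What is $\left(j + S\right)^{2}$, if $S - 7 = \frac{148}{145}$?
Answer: $\frac{35307364}{21025} \approx 1679.3$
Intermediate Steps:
$S = \frac{1163}{145}$ ($S = 7 + \frac{148}{145} = \frac{1163}{145} \approx 8.0207$)
$\left(j + S\right)^{2} = \left(-49 + \frac{1163}{145}\right)^{2} = \left(- \frac{5942}{145}\right)^{2} = \frac{35307364}{21025}$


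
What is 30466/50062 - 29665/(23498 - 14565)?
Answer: -606468226/223601923 ≈ -2.7123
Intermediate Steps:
30466/50062 - 29665/(23498 - 14565) = 30466*(1/50062) - 29665/8933 = 15233/25031 - 29665*1/8933 = 15233/25031 - 29665/8933 = -606468226/223601923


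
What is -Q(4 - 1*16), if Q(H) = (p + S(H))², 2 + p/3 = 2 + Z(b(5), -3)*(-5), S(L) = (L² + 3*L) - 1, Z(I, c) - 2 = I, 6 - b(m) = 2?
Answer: -289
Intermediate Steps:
b(m) = 4 (b(m) = 6 - 1*2 = 6 - 2 = 4)
Z(I, c) = 2 + I
S(L) = -1 + L² + 3*L
p = -90 (p = -6 + 3*(2 + (2 + 4)*(-5)) = -6 + 3*(2 + 6*(-5)) = -6 + 3*(2 - 30) = -6 + 3*(-28) = -6 - 84 = -90)
Q(H) = (-91 + H² + 3*H)² (Q(H) = (-90 + (-1 + H² + 3*H))² = (-91 + H² + 3*H)²)
-Q(4 - 1*16) = -(-91 + (4 - 1*16)² + 3*(4 - 1*16))² = -(-91 + (4 - 16)² + 3*(4 - 16))² = -(-91 + (-12)² + 3*(-12))² = -(-91 + 144 - 36)² = -1*17² = -1*289 = -289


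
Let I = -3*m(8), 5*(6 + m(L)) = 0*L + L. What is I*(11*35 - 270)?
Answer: 1518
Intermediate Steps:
m(L) = -6 + L/5 (m(L) = -6 + (0*L + L)/5 = -6 + (0 + L)/5 = -6 + L/5)
I = 66/5 (I = -3*(-6 + (1/5)*8) = -3*(-6 + 8/5) = -3*(-22/5) = 66/5 ≈ 13.200)
I*(11*35 - 270) = 66*(11*35 - 270)/5 = 66*(385 - 270)/5 = (66/5)*115 = 1518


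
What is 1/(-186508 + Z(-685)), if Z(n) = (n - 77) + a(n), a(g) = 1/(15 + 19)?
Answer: -34/6367179 ≈ -5.3399e-6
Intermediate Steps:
a(g) = 1/34
Z(n) = -2617/34 + n (Z(n) = (n - 77) + 1/34 = (-77 + n) + 1/34 = -2617/34 + n)
1/(-186508 + Z(-685)) = 1/(-186508 + (-2617/34 - 685)) = 1/(-186508 - 25907/34) = 1/(-6367179/34) = -34/6367179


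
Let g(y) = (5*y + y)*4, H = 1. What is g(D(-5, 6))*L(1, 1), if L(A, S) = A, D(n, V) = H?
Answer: 24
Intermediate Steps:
D(n, V) = 1
g(y) = 24*y (g(y) = (6*y)*4 = 24*y)
g(D(-5, 6))*L(1, 1) = (24*1)*1 = 24*1 = 24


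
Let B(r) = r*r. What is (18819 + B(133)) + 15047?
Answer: 51555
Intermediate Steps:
B(r) = r**2
(18819 + B(133)) + 15047 = (18819 + 133**2) + 15047 = (18819 + 17689) + 15047 = 36508 + 15047 = 51555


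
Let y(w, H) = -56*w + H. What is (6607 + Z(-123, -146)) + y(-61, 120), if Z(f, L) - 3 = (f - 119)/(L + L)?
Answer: 1481437/146 ≈ 10147.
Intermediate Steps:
y(w, H) = H - 56*w
Z(f, L) = 3 + (-119 + f)/(2*L) (Z(f, L) = 3 + (f - 119)/(L + L) = 3 + (-119 + f)/((2*L)) = 3 + (-119 + f)*(1/(2*L)) = 3 + (-119 + f)/(2*L))
(6607 + Z(-123, -146)) + y(-61, 120) = (6607 + (½)*(-119 - 123 + 6*(-146))/(-146)) + (120 - 56*(-61)) = (6607 + (½)*(-1/146)*(-119 - 123 - 876)) + (120 + 3416) = (6607 + (½)*(-1/146)*(-1118)) + 3536 = (6607 + 559/146) + 3536 = 965181/146 + 3536 = 1481437/146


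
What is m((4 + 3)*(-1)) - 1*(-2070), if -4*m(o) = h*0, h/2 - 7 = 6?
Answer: 2070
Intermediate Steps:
h = 26 (h = 14 + 2*6 = 14 + 12 = 26)
m(o) = 0 (m(o) = -13*0/2 = -¼*0 = 0)
m((4 + 3)*(-1)) - 1*(-2070) = 0 - 1*(-2070) = 0 + 2070 = 2070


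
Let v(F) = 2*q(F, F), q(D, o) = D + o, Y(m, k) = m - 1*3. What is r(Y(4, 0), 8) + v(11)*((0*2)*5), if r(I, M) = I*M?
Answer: 8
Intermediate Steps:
Y(m, k) = -3 + m (Y(m, k) = m - 3 = -3 + m)
v(F) = 4*F (v(F) = 2*(F + F) = 2*(2*F) = 4*F)
r(Y(4, 0), 8) + v(11)*((0*2)*5) = (-3 + 4)*8 + (4*11)*((0*2)*5) = 1*8 + 44*(0*5) = 8 + 44*0 = 8 + 0 = 8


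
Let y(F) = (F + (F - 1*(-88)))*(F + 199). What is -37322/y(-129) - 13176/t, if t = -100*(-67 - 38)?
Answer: 55973/29750 ≈ 1.8814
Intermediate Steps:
t = 10500 (t = -100*(-105) = 10500)
y(F) = (88 + 2*F)*(199 + F) (y(F) = (F + (F + 88))*(199 + F) = (F + (88 + F))*(199 + F) = (88 + 2*F)*(199 + F))
-37322/y(-129) - 13176/t = -37322/(17512 + 2*(-129)**2 + 486*(-129)) - 13176/10500 = -37322/(17512 + 2*16641 - 62694) - 13176*1/10500 = -37322/(17512 + 33282 - 62694) - 1098/875 = -37322/(-11900) - 1098/875 = -37322*(-1/11900) - 1098/875 = 18661/5950 - 1098/875 = 55973/29750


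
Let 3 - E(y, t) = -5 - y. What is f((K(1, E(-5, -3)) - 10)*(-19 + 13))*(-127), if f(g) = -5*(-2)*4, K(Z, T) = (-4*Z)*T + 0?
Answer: -5080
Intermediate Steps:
E(y, t) = 8 + y (E(y, t) = 3 - (-5 - y) = 3 + (5 + y) = 8 + y)
K(Z, T) = -4*T*Z (K(Z, T) = -4*T*Z + 0 = -4*T*Z)
f(g) = 40 (f(g) = 10*4 = 40)
f((K(1, E(-5, -3)) - 10)*(-19 + 13))*(-127) = 40*(-127) = -5080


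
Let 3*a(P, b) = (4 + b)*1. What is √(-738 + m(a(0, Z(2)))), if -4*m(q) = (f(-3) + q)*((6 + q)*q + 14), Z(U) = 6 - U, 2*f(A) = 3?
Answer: I*√251637/18 ≈ 27.869*I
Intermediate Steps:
f(A) = 3/2 (f(A) = (½)*3 = 3/2)
a(P, b) = 4/3 + b/3 (a(P, b) = ((4 + b)*1)/3 = (4 + b)/3 = 4/3 + b/3)
m(q) = -(14 + q*(6 + q))*(3/2 + q)/4 (m(q) = -(3/2 + q)*((6 + q)*q + 14)/4 = -(3/2 + q)*(q*(6 + q) + 14)/4 = -(3/2 + q)*(14 + q*(6 + q))/4 = -(14 + q*(6 + q))*(3/2 + q)/4)
√(-738 + m(a(0, Z(2)))) = √(-738 + (-21/4 - 23*(4/3 + (6 - 1*2)/3)/4 - 15*(4/3 + (6 - 1*2)/3)²/8 - (4/3 + (6 - 1*2)/3)³/4)) = √(-738 + (-21/4 - 23*(4/3 + (6 - 2)/3)/4 - 15*(4/3 + (6 - 2)/3)²/8 - (4/3 + (6 - 2)/3)³/4)) = √(-738 + (-21/4 - 23*(4/3 + (⅓)*4)/4 - 15*(4/3 + (⅓)*4)²/8 - (4/3 + (⅓)*4)³/4)) = √(-738 + (-21/4 - 23*(4/3 + 4/3)/4 - 15*(4/3 + 4/3)²/8 - (4/3 + 4/3)³/4)) = √(-738 + (-21/4 - 23/4*8/3 - 15*(8/3)²/8 - (8/3)³/4)) = √(-738 + (-21/4 - 46/3 - 15/8*64/9 - ¼*512/27)) = √(-738 + (-21/4 - 46/3 - 40/3 - 128/27)) = √(-738 - 4175/108) = √(-83879/108) = I*√251637/18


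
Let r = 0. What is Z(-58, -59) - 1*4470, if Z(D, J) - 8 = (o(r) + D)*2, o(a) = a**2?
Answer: -4578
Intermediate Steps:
Z(D, J) = 8 + 2*D (Z(D, J) = 8 + (0**2 + D)*2 = 8 + (0 + D)*2 = 8 + D*2 = 8 + 2*D)
Z(-58, -59) - 1*4470 = (8 + 2*(-58)) - 1*4470 = (8 - 116) - 4470 = -108 - 4470 = -4578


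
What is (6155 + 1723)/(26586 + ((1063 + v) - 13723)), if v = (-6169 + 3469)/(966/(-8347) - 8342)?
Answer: 9142634332/16161879259 ≈ 0.56569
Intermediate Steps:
v = 1126845/3481582 (v = -2700/(966*(-1/8347) - 8342) = -2700/(-966/8347 - 8342) = -2700/(-69631640/8347) = -2700*(-8347/69631640) = 1126845/3481582 ≈ 0.32366)
(6155 + 1723)/(26586 + ((1063 + v) - 13723)) = (6155 + 1723)/(26586 + ((1063 + 1126845/3481582) - 13723)) = 7878/(26586 + (3702048511/3481582 - 13723)) = 7878/(26586 - 44075701275/3481582) = 7878/(48485637777/3481582) = 7878*(3481582/48485637777) = 9142634332/16161879259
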